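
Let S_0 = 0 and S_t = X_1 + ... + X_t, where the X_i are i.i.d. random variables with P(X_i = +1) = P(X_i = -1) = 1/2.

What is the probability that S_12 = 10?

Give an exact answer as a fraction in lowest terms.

Answer: 3/1024

Derivation:
To reach position 10 after 12 steps: need 11 steps of +1 and 1 of -1.
Favorable paths: C(12,11) = 12
Total paths: 2^12 = 4096
P = 12/4096 = 3/1024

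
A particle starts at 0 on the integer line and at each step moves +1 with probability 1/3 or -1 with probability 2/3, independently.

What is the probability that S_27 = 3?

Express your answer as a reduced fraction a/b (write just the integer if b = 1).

To reach position 3 after 27 steps: need 15 steps of +1 and 12 steps of -1.
Number of such sequences: C(27,15) = 17383860
Each has probability (1/3)^15 · (2/3)^12 = 4096/7625597484987
P = 17383860 · 4096/7625597484987 = 7911587840/847288609443

Answer: 7911587840/847288609443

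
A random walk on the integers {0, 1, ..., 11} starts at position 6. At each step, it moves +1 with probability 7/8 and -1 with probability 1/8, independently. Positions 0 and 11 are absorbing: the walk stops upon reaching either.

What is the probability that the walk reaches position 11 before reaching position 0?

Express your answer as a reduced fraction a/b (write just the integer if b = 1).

Biased walk: p = 7/8, q = 1/8, r = q/p = 1/7
Gambler's ruin: P(hit 11 before 0 | start at 6) = (1 - r^a)/(1 - r^N)
r^6 = 1/117649; r^11 = 1/1977326743
P = (1 - 1/117649) / (1 - 1/1977326743) = 117648/117649 / 1977326742/1977326743 = 329551656/329554457

Answer: 329551656/329554457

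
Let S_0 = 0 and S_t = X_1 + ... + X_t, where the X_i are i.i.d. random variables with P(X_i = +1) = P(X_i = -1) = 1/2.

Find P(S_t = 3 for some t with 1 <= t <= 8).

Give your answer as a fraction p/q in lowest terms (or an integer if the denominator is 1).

Count via complement. Let g(t,s) = #length-t paths at position s with S_1..S_t all ≠ 3.
g(t,s) = g(t-1,s-1) + g(t-1,s+1) for s ≠ 3; g(t,3) = 0.
t=0: g(0,0)=1
t=1: g(1,-1)=1 g(1,1)=1
t=2: g(2,-2)=1 g(2,0)=2 g(2,2)=1
t=3: g(3,-3)=1 g(3,-1)=3 g(3,1)=3
t=4: g(4,-4)=1 g(4,-2)=4 g(4,0)=6 g(4,2)=3
t=5: g(5,-5)=1 g(5,-3)=5 g(5,-1)=10 g(5,1)=9
t=6: g(6,-6)=1 g(6,-4)=6 g(6,-2)=15 g(6,0)=19 g(6,2)=9
t=7: g(7,-7)=1 g(7,-5)=7 g(7,-3)=21 g(7,-1)=34 g(7,1)=28
t=8: g(8,-8)=1 g(8,-6)=8 g(8,-4)=28 g(8,-2)=55 g(8,0)=62 g(8,2)=28
Paths never hitting 3: Σ_s g(8,s) = 182
Paths hitting 3: 2^8 - 182 = 74
P = 74/256 = 37/128

Answer: 37/128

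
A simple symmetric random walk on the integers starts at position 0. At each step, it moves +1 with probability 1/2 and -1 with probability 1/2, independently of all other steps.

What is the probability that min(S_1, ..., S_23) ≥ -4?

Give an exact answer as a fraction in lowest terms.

Let f(t,s) = #length-t paths at position s with S_1..S_t all ≥ -4.
f(t,s) = f(t-1,s-1) + f(t-1,s+1) for s ≥ -4; f(t,s) = 0 for s < -4.
t=0: f(0,0)=1
t=1: f(1,-1)=1 f(1,1)=1
t=2: f(2,-2)=1 f(2,0)=2 f(2,2)=1
t=3: f(3,-3)=1 f(3,-1)=3 f(3,1)=3 f(3,3)=1
t=4: f(4,-4)=1 f(4,-2)=4 f(4,0)=6 f(4,2)=4 f(4,4)=1
t=5: f(5,-3)=5 f(5,-1)=10 f(5,1)=10 f(5,3)=5 f(5,5)=1
t=6: f(6,-4)=5 f(6,-2)=15 f(6,0)=20 f(6,2)=15 f(6,4)=6 f(6,6)=1
t=7: f(7,-3)=20 f(7,-1)=35 f(7,1)=35 f(7,3)=21 f(7,5)=7 f(7,7)=1
t=8: f(8,-4)=20 f(8,-2)=55 f(8,0)=70 f(8,2)=56 f(8,4)=28 f(8,6)=8 f(8,8)=1
t=9: f(9,-3)=75 f(9,-1)=125 f(9,1)=126 f(9,3)=84 f(9,5)=36 f(9,7)=9 f(9,9)=1
t=10: f(10,-4)=75 f(10,-2)=200 f(10,0)=251 f(10,2)=210 f(10,4)=120 f(10,6)=45 f(10,8)=10 f(10,10)=1
t=11: f(11,-3)=275 f(11,-1)=451 f(11,1)=461 f(11,3)=330 f(11,5)=165 f(11,7)=55 f(11,9)=11 f(11,11)=1
t=12: f(12,-4)=275 f(12,-2)=726 f(12,0)=912 f(12,2)=791 f(12,4)=495 f(12,6)=220 f(12,8)=66 f(12,10)=12 f(12,12)=1
t=13: f(13,-3)=1001 f(13,-1)=1638 f(13,1)=1703 f(13,3)=1286 f(13,5)=715 f(13,7)=286 f(13,9)=78 f(13,11)=13 f(13,13)=1
t=14: f(14,-4)=1001 f(14,-2)=2639 f(14,0)=3341 f(14,2)=2989 f(14,4)=2001 f(14,6)=1001 f(14,8)=364 f(14,10)=91 f(14,12)=14 f(14,14)=1
t=15: f(15,-3)=3640 f(15,-1)=5980 f(15,1)=6330 f(15,3)=4990 f(15,5)=3002 f(15,7)=1365 f(15,9)=455 f(15,11)=105 f(15,13)=15 f(15,15)=1
t=16: f(16,-4)=3640 f(16,-2)=9620 f(16,0)=12310 f(16,2)=11320 f(16,4)=7992 f(16,6)=4367 f(16,8)=1820 f(16,10)=560 f(16,12)=120 f(16,14)=16 f(16,16)=1
t=17: f(17,-3)=13260 f(17,-1)=21930 f(17,1)=23630 f(17,3)=19312 f(17,5)=12359 f(17,7)=6187 f(17,9)=2380 f(17,11)=680 f(17,13)=136 f(17,15)=17 f(17,17)=1
t=18: f(18,-4)=13260 f(18,-2)=35190 f(18,0)=45560 f(18,2)=42942 f(18,4)=31671 f(18,6)=18546 f(18,8)=8567 f(18,10)=3060 f(18,12)=816 f(18,14)=153 f(18,16)=18 f(18,18)=1
t=19: f(19,-3)=48450 f(19,-1)=80750 f(19,1)=88502 f(19,3)=74613 f(19,5)=50217 f(19,7)=27113 f(19,9)=11627 f(19,11)=3876 f(19,13)=969 f(19,15)=171 f(19,17)=19 f(19,19)=1
t=20: f(20,-4)=48450 f(20,-2)=129200 f(20,0)=169252 f(20,2)=163115 f(20,4)=124830 f(20,6)=77330 f(20,8)=38740 f(20,10)=15503 f(20,12)=4845 f(20,14)=1140 f(20,16)=190 f(20,18)=20 f(20,20)=1
t=21: f(21,-3)=177650 f(21,-1)=298452 f(21,1)=332367 f(21,3)=287945 f(21,5)=202160 f(21,7)=116070 f(21,9)=54243 f(21,11)=20348 f(21,13)=5985 f(21,15)=1330 f(21,17)=210 f(21,19)=21 f(21,21)=1
t=22: f(22,-4)=177650 f(22,-2)=476102 f(22,0)=630819 f(22,2)=620312 f(22,4)=490105 f(22,6)=318230 f(22,8)=170313 f(22,10)=74591 f(22,12)=26333 f(22,14)=7315 f(22,16)=1540 f(22,18)=231 f(22,20)=22 f(22,22)=1
t=23: f(23,-3)=653752 f(23,-1)=1106921 f(23,1)=1251131 f(23,3)=1110417 f(23,5)=808335 f(23,7)=488543 f(23,9)=244904 f(23,11)=100924 f(23,13)=33648 f(23,15)=8855 f(23,17)=1771 f(23,19)=253 f(23,21)=23 f(23,23)=1
Σ_s f(23,s) = 5809478
P = 5809478/8388608 = 2904739/4194304

Answer: 2904739/4194304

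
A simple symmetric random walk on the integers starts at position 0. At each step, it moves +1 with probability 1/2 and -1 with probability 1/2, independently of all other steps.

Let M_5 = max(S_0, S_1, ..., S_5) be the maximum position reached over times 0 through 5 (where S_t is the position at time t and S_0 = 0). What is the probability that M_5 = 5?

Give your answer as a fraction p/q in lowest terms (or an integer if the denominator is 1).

Let M_5 = max(S_0,...,S_5). Use the reflection principle: for j ≥ 1, #{paths with M_5 ≥ j} = #{S_5 ≥ j} + #{S_5 ≥ j+1}.
By reflection, #{M_5 ≥ 5} = #{S_5 ≥ 5} + #{S_5 ≥ 6} = 1 + 0 = 1.
#{M_5 ≥ 6} = #{S_5 ≥ 6} + #{S_5 ≥ 7} = 0 + 0 = 0.
#{M_5 = 5} = 1 - 0 = 1.
P(M_5 = 5) = 1/32 = 1/32

Answer: 1/32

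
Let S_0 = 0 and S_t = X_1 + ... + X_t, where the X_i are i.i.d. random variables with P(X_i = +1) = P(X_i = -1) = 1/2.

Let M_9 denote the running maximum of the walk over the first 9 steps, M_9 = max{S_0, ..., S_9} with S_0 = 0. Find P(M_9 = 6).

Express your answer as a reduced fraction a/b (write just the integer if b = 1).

Answer: 9/512

Derivation:
Let M_9 = max(S_0,...,S_9). Use the reflection principle: for j ≥ 1, #{paths with M_9 ≥ j} = #{S_9 ≥ j} + #{S_9 ≥ j+1}.
By reflection, #{M_9 ≥ 6} = #{S_9 ≥ 6} + #{S_9 ≥ 7} = 10 + 10 = 20.
#{M_9 ≥ 7} = #{S_9 ≥ 7} + #{S_9 ≥ 8} = 10 + 1 = 11.
#{M_9 = 6} = 20 - 11 = 9.
P(M_9 = 6) = 9/512 = 9/512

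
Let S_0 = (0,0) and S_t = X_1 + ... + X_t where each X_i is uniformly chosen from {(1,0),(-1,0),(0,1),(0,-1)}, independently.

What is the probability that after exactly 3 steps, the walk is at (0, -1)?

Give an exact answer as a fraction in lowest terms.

Let h be the number of horizontal steps (so 3-h are vertical). To end at (0,-1) need (h+0)/2 right-steps and ((3-h)-1)/2 up-steps.
Sum over h with 0 ≤ h ≤ 2, h ≡ 0 (mod 2), 3-h ≡ 1 (mod 2):
h=0: C(3,0)·C(0,0)·C(3,1) = 1·1·3 = 3
h=2: C(3,2)·C(2,1)·C(1,0) = 3·2·1 = 6
Total favorable: 9
Total paths: 4^3 = 64
P = 9/64 = 9/64

Answer: 9/64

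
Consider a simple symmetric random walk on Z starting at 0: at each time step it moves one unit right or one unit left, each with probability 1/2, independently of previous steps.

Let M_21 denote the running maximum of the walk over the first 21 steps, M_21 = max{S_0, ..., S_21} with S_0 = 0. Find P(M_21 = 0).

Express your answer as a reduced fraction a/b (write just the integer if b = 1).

Answer: 88179/524288

Derivation:
Let M_21 = max(S_0,...,S_21). Use the reflection principle: for j ≥ 1, #{paths with M_21 ≥ j} = #{S_21 ≥ j} + #{S_21 ≥ j+1}.
P(M_21 ≥ 0) = 1 since S_0 = 0, so #{M_21 ≥ 0} = 2097152.
#{M_21 ≥ 1} = #{S_21 ≥ 1} + #{S_21 ≥ 2} = 1048576 + 695860 = 1744436.
#{M_21 = 0} = 2097152 - 1744436 = 352716.
P(M_21 = 0) = 352716/2097152 = 88179/524288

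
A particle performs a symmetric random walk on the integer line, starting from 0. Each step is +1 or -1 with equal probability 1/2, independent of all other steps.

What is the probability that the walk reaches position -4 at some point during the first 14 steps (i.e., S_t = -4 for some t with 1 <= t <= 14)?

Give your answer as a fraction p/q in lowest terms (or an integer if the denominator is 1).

Count via complement. Let g(t,s) = #length-t paths at position s with S_1..S_t all ≠ -4.
g(t,s) = g(t-1,s-1) + g(t-1,s+1) for s ≠ -4; g(t,-4) = 0.
t=0: g(0,0)=1
t=1: g(1,-1)=1 g(1,1)=1
t=2: g(2,-2)=1 g(2,0)=2 g(2,2)=1
t=3: g(3,-3)=1 g(3,-1)=3 g(3,1)=3 g(3,3)=1
t=4: g(4,-2)=4 g(4,0)=6 g(4,2)=4 g(4,4)=1
t=5: g(5,-3)=4 g(5,-1)=10 g(5,1)=10 g(5,3)=5 g(5,5)=1
t=6: g(6,-2)=14 g(6,0)=20 g(6,2)=15 g(6,4)=6 g(6,6)=1
t=7: g(7,-3)=14 g(7,-1)=34 g(7,1)=35 g(7,3)=21 g(7,5)=7 g(7,7)=1
t=8: g(8,-2)=48 g(8,0)=69 g(8,2)=56 g(8,4)=28 g(8,6)=8 g(8,8)=1
t=9: g(9,-3)=48 g(9,-1)=117 g(9,1)=125 g(9,3)=84 g(9,5)=36 g(9,7)=9 g(9,9)=1
t=10: g(10,-2)=165 g(10,0)=242 g(10,2)=209 g(10,4)=120 g(10,6)=45 g(10,8)=10 g(10,10)=1
t=11: g(11,-3)=165 g(11,-1)=407 g(11,1)=451 g(11,3)=329 g(11,5)=165 g(11,7)=55 g(11,9)=11 g(11,11)=1
t=12: g(12,-2)=572 g(12,0)=858 g(12,2)=780 g(12,4)=494 g(12,6)=220 g(12,8)=66 g(12,10)=12 g(12,12)=1
t=13: g(13,-3)=572 g(13,-1)=1430 g(13,1)=1638 g(13,3)=1274 g(13,5)=714 g(13,7)=286 g(13,9)=78 g(13,11)=13 g(13,13)=1
t=14: g(14,-2)=2002 g(14,0)=3068 g(14,2)=2912 g(14,4)=1988 g(14,6)=1000 g(14,8)=364 g(14,10)=91 g(14,12)=14 g(14,14)=1
Paths never hitting -4: Σ_s g(14,s) = 11440
Paths hitting -4: 2^14 - 11440 = 4944
P = 4944/16384 = 309/1024

Answer: 309/1024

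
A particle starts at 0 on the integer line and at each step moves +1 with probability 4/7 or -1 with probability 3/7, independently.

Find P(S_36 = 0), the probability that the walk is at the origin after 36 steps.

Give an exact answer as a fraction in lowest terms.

Answer: 34515764523003784600328601600/378818692265664781682717625943

Derivation:
To be at 0 after 36 steps: need exactly 18 steps of +1 and 18 of -1.
Number of such sequences: C(36,18) = 9075135300
Each has probability (4/7)^18 · (3/7)^18 = 26623333280885243904/2651730845859653471779023381601
P = 9075135300 · 26623333280885243904/2651730845859653471779023381601 = 34515764523003784600328601600/378818692265664781682717625943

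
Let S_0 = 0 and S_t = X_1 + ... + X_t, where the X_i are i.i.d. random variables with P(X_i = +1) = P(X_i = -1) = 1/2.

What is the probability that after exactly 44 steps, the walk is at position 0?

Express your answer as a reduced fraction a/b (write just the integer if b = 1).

To return to 0 after 44 steps: need exactly 22 steps of +1 and 22 of -1.
Favorable paths: C(44,22) = 2104098963720
Total paths: 2^44 = 17592186044416
P = 2104098963720/17592186044416 = 263012370465/2199023255552

Answer: 263012370465/2199023255552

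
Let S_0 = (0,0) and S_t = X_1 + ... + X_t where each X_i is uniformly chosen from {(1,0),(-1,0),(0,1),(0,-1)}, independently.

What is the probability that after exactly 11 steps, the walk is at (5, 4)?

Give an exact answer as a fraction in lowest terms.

Let h be the number of horizontal steps (so 11-h are vertical). To end at (5,4) need (h+5)/2 right-steps and ((11-h)+4)/2 up-steps.
Sum over h with 5 ≤ h ≤ 7, h ≡ 1 (mod 2), 11-h ≡ 0 (mod 2):
h=5: C(11,5)·C(5,5)·C(6,5) = 462·1·6 = 2772
h=7: C(11,7)·C(7,6)·C(4,4) = 330·7·1 = 2310
Total favorable: 5082
Total paths: 4^11 = 4194304
P = 5082/4194304 = 2541/2097152

Answer: 2541/2097152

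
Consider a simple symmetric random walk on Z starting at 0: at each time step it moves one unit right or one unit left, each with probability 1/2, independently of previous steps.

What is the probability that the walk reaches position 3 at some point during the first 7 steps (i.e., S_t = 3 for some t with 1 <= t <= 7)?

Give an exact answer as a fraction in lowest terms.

Count via complement. Let g(t,s) = #length-t paths at position s with S_1..S_t all ≠ 3.
g(t,s) = g(t-1,s-1) + g(t-1,s+1) for s ≠ 3; g(t,3) = 0.
t=0: g(0,0)=1
t=1: g(1,-1)=1 g(1,1)=1
t=2: g(2,-2)=1 g(2,0)=2 g(2,2)=1
t=3: g(3,-3)=1 g(3,-1)=3 g(3,1)=3
t=4: g(4,-4)=1 g(4,-2)=4 g(4,0)=6 g(4,2)=3
t=5: g(5,-5)=1 g(5,-3)=5 g(5,-1)=10 g(5,1)=9
t=6: g(6,-6)=1 g(6,-4)=6 g(6,-2)=15 g(6,0)=19 g(6,2)=9
t=7: g(7,-7)=1 g(7,-5)=7 g(7,-3)=21 g(7,-1)=34 g(7,1)=28
Paths never hitting 3: Σ_s g(7,s) = 91
Paths hitting 3: 2^7 - 91 = 37
P = 37/128 = 37/128

Answer: 37/128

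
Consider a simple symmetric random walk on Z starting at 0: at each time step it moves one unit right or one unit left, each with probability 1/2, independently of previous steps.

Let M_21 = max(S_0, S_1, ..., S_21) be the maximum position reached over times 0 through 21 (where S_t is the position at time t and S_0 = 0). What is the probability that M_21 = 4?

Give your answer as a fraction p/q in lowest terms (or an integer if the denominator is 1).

Let M_21 = max(S_0,...,S_21). Use the reflection principle: for j ≥ 1, #{paths with M_21 ≥ j} = #{S_21 ≥ j} + #{S_21 ≥ j+1}.
By reflection, #{M_21 ≥ 4} = #{S_21 ≥ 4} + #{S_21 ≥ 5} = 401930 + 401930 = 803860.
#{M_21 ≥ 5} = #{S_21 ≥ 5} + #{S_21 ≥ 6} = 401930 + 198440 = 600370.
#{M_21 = 4} = 803860 - 600370 = 203490.
P(M_21 = 4) = 203490/2097152 = 101745/1048576

Answer: 101745/1048576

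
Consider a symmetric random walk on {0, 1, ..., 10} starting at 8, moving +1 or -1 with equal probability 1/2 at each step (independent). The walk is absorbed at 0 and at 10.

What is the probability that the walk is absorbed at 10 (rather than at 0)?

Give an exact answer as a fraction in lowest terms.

Symmetric walk (p = 1/2): the harmonic-function argument gives P(hit 10 before 0 | start at 8) = a/N.
P = 8/10 = 4/5

Answer: 4/5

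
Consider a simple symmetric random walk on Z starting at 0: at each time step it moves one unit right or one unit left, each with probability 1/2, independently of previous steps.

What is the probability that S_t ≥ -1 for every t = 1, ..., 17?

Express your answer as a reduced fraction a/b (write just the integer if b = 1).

Let f(t,s) = #length-t paths at position s with S_1..S_t all ≥ -1.
f(t,s) = f(t-1,s-1) + f(t-1,s+1) for s ≥ -1; f(t,s) = 0 for s < -1.
t=0: f(0,0)=1
t=1: f(1,-1)=1 f(1,1)=1
t=2: f(2,0)=2 f(2,2)=1
t=3: f(3,-1)=2 f(3,1)=3 f(3,3)=1
t=4: f(4,0)=5 f(4,2)=4 f(4,4)=1
t=5: f(5,-1)=5 f(5,1)=9 f(5,3)=5 f(5,5)=1
t=6: f(6,0)=14 f(6,2)=14 f(6,4)=6 f(6,6)=1
t=7: f(7,-1)=14 f(7,1)=28 f(7,3)=20 f(7,5)=7 f(7,7)=1
t=8: f(8,0)=42 f(8,2)=48 f(8,4)=27 f(8,6)=8 f(8,8)=1
t=9: f(9,-1)=42 f(9,1)=90 f(9,3)=75 f(9,5)=35 f(9,7)=9 f(9,9)=1
t=10: f(10,0)=132 f(10,2)=165 f(10,4)=110 f(10,6)=44 f(10,8)=10 f(10,10)=1
t=11: f(11,-1)=132 f(11,1)=297 f(11,3)=275 f(11,5)=154 f(11,7)=54 f(11,9)=11 f(11,11)=1
t=12: f(12,0)=429 f(12,2)=572 f(12,4)=429 f(12,6)=208 f(12,8)=65 f(12,10)=12 f(12,12)=1
t=13: f(13,-1)=429 f(13,1)=1001 f(13,3)=1001 f(13,5)=637 f(13,7)=273 f(13,9)=77 f(13,11)=13 f(13,13)=1
t=14: f(14,0)=1430 f(14,2)=2002 f(14,4)=1638 f(14,6)=910 f(14,8)=350 f(14,10)=90 f(14,12)=14 f(14,14)=1
t=15: f(15,-1)=1430 f(15,1)=3432 f(15,3)=3640 f(15,5)=2548 f(15,7)=1260 f(15,9)=440 f(15,11)=104 f(15,13)=15 f(15,15)=1
t=16: f(16,0)=4862 f(16,2)=7072 f(16,4)=6188 f(16,6)=3808 f(16,8)=1700 f(16,10)=544 f(16,12)=119 f(16,14)=16 f(16,16)=1
t=17: f(17,-1)=4862 f(17,1)=11934 f(17,3)=13260 f(17,5)=9996 f(17,7)=5508 f(17,9)=2244 f(17,11)=663 f(17,13)=135 f(17,15)=17 f(17,17)=1
Σ_s f(17,s) = 48620
P = 48620/131072 = 12155/32768

Answer: 12155/32768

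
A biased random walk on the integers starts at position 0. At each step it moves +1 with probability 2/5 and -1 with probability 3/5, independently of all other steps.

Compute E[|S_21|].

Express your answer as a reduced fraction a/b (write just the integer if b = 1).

S_21 takes values m ≡ 1 (mod 2) with |m| ≤ 21; P(S_21=m) = C(21,(21+m)/2) · (2/5)^((21+m)/2) · (3/5)^((21-m)/2).
Distribution: P(S=-21)=10460353203/476837158203125, P(S=-19)=146444944842/476837158203125, P(S=-17)=195259926456/95367431640625, P(S=-15)=824430800592/95367431640625, P(S=-13)=2473292401776/95367431640625, P(S=-11)=28030647220128/476837158203125, P(S=-9)=49832261724672/476837158203125, P(S=-7)=14237789064192/95367431640625, P(S=-5)=16610753908224/95367431640625, P(S=-3)=15995540800512/95367431640625, P(S=-1)=63982163202048/476837158203125, P(S=1)=42654775468032/476837158203125, P(S=3)=4739419496448/95367431640625, P(S=5)=2187424382976/95367431640625, P(S=7)=833304526848/95367431640625, P(S=9)=1296251486208/476837158203125, P(S=11)=324062871552/476837158203125, P(S=13)=12708347904/95367431640625, P(S=15)=1882718208/95367431640625, P(S=17)=198180864/95367431640625, P(S=19)=66060288/476837158203125, P(S=21)=2097152/476837158203125
E[|S_21|] = Σ_m |m|·P(S_21=m) = 486068685662721/95367431640625

Answer: 486068685662721/95367431640625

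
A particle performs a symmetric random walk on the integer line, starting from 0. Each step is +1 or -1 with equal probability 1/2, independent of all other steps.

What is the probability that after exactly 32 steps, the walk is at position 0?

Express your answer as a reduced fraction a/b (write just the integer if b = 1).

Answer: 300540195/2147483648

Derivation:
To return to 0 after 32 steps: need exactly 16 steps of +1 and 16 of -1.
Favorable paths: C(32,16) = 601080390
Total paths: 2^32 = 4294967296
P = 601080390/4294967296 = 300540195/2147483648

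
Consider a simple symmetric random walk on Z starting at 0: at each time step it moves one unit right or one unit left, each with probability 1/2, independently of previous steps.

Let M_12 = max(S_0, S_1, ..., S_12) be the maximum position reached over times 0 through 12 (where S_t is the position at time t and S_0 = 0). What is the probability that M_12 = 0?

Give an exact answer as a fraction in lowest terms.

Answer: 231/1024

Derivation:
Let M_12 = max(S_0,...,S_12). Use the reflection principle: for j ≥ 1, #{paths with M_12 ≥ j} = #{S_12 ≥ j} + #{S_12 ≥ j+1}.
P(M_12 ≥ 0) = 1 since S_0 = 0, so #{M_12 ≥ 0} = 4096.
#{M_12 ≥ 1} = #{S_12 ≥ 1} + #{S_12 ≥ 2} = 1586 + 1586 = 3172.
#{M_12 = 0} = 4096 - 3172 = 924.
P(M_12 = 0) = 924/4096 = 231/1024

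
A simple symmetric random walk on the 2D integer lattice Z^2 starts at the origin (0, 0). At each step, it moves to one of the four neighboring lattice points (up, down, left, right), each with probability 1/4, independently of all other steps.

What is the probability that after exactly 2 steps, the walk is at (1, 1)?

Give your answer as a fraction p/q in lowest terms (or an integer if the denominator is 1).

Answer: 1/8

Derivation:
Let h be the number of horizontal steps (so 2-h are vertical). To end at (1,1) need (h+1)/2 right-steps and ((2-h)+1)/2 up-steps.
Sum over h with 1 ≤ h ≤ 1, h ≡ 1 (mod 2), 2-h ≡ 1 (mod 2):
h=1: C(2,1)·C(1,1)·C(1,1) = 2·1·1 = 2
Total favorable: 2
Total paths: 4^2 = 16
P = 2/16 = 1/8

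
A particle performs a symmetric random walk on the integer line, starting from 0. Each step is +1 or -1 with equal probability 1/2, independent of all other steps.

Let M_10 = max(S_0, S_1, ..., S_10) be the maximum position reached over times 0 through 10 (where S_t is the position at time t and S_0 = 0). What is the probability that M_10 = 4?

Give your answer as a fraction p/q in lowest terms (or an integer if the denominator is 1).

Let M_10 = max(S_0,...,S_10). Use the reflection principle: for j ≥ 1, #{paths with M_10 ≥ j} = #{S_10 ≥ j} + #{S_10 ≥ j+1}.
By reflection, #{M_10 ≥ 4} = #{S_10 ≥ 4} + #{S_10 ≥ 5} = 176 + 56 = 232.
#{M_10 ≥ 5} = #{S_10 ≥ 5} + #{S_10 ≥ 6} = 56 + 56 = 112.
#{M_10 = 4} = 232 - 112 = 120.
P(M_10 = 4) = 120/1024 = 15/128

Answer: 15/128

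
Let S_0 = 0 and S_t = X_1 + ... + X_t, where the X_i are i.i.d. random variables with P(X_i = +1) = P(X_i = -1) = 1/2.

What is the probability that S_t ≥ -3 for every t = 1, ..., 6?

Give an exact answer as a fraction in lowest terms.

Let f(t,s) = #length-t paths at position s with S_1..S_t all ≥ -3.
f(t,s) = f(t-1,s-1) + f(t-1,s+1) for s ≥ -3; f(t,s) = 0 for s < -3.
t=0: f(0,0)=1
t=1: f(1,-1)=1 f(1,1)=1
t=2: f(2,-2)=1 f(2,0)=2 f(2,2)=1
t=3: f(3,-3)=1 f(3,-1)=3 f(3,1)=3 f(3,3)=1
t=4: f(4,-2)=4 f(4,0)=6 f(4,2)=4 f(4,4)=1
t=5: f(5,-3)=4 f(5,-1)=10 f(5,1)=10 f(5,3)=5 f(5,5)=1
t=6: f(6,-2)=14 f(6,0)=20 f(6,2)=15 f(6,4)=6 f(6,6)=1
Σ_s f(6,s) = 56
P = 56/64 = 7/8

Answer: 7/8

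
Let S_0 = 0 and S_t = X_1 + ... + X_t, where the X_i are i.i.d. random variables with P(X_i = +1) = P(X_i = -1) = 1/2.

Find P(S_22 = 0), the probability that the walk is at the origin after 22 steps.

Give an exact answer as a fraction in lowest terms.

To return to 0 after 22 steps: need exactly 11 steps of +1 and 11 of -1.
Favorable paths: C(22,11) = 705432
Total paths: 2^22 = 4194304
P = 705432/4194304 = 88179/524288

Answer: 88179/524288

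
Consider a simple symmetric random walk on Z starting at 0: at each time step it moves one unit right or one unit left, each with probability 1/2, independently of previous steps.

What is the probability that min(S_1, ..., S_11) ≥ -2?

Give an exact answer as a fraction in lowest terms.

Answer: 627/1024

Derivation:
Let f(t,s) = #length-t paths at position s with S_1..S_t all ≥ -2.
f(t,s) = f(t-1,s-1) + f(t-1,s+1) for s ≥ -2; f(t,s) = 0 for s < -2.
t=0: f(0,0)=1
t=1: f(1,-1)=1 f(1,1)=1
t=2: f(2,-2)=1 f(2,0)=2 f(2,2)=1
t=3: f(3,-1)=3 f(3,1)=3 f(3,3)=1
t=4: f(4,-2)=3 f(4,0)=6 f(4,2)=4 f(4,4)=1
t=5: f(5,-1)=9 f(5,1)=10 f(5,3)=5 f(5,5)=1
t=6: f(6,-2)=9 f(6,0)=19 f(6,2)=15 f(6,4)=6 f(6,6)=1
t=7: f(7,-1)=28 f(7,1)=34 f(7,3)=21 f(7,5)=7 f(7,7)=1
t=8: f(8,-2)=28 f(8,0)=62 f(8,2)=55 f(8,4)=28 f(8,6)=8 f(8,8)=1
t=9: f(9,-1)=90 f(9,1)=117 f(9,3)=83 f(9,5)=36 f(9,7)=9 f(9,9)=1
t=10: f(10,-2)=90 f(10,0)=207 f(10,2)=200 f(10,4)=119 f(10,6)=45 f(10,8)=10 f(10,10)=1
t=11: f(11,-1)=297 f(11,1)=407 f(11,3)=319 f(11,5)=164 f(11,7)=55 f(11,9)=11 f(11,11)=1
Σ_s f(11,s) = 1254
P = 1254/2048 = 627/1024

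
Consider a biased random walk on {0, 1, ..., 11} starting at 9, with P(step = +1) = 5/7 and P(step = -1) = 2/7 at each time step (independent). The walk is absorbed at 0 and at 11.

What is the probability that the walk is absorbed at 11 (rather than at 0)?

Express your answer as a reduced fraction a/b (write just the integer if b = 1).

Biased walk: p = 5/7, q = 2/7, r = q/p = 2/5
Gambler's ruin: P(hit 11 before 0 | start at 9) = (1 - r^a)/(1 - r^N)
r^9 = 512/1953125; r^11 = 2048/48828125
P = (1 - 512/1953125) / (1 - 2048/48828125) = 1952613/1953125 / 48826077/48828125 = 16271775/16275359

Answer: 16271775/16275359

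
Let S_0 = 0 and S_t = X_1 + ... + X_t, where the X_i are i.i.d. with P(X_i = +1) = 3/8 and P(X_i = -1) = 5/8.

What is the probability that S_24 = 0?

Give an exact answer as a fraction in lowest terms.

To be at 0 after 24 steps: need exactly 12 steps of +1 and 12 of -1.
Number of such sequences: C(24,12) = 2704156
Each has probability (3/8)^12 · (5/8)^12 = 129746337890625/4722366482869645213696
P = 2704156 · 129746337890625/4722366482869645213696 = 87713584521240234375/1180591620717411303424

Answer: 87713584521240234375/1180591620717411303424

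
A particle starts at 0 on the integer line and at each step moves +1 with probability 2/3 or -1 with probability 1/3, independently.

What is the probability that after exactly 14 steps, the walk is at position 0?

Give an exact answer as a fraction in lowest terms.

To be at 0 after 14 steps: need exactly 7 steps of +1 and 7 of -1.
Number of such sequences: C(14,7) = 3432
Each has probability (2/3)^7 · (1/3)^7 = 128/4782969
P = 3432 · 128/4782969 = 146432/1594323

Answer: 146432/1594323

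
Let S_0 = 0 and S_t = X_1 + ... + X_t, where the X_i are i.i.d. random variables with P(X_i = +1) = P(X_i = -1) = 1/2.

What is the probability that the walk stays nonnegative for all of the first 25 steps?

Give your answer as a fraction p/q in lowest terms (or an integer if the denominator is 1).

Let f(t,s) = #length-t paths at position s with S_1..S_t all ≥ 0.
f(t,s) = f(t-1,s-1) + f(t-1,s+1) for s ≥ 0; f(t,s) = 0 for s < 0.
t=0: f(0,0)=1
t=1: f(1,1)=1
t=2: f(2,0)=1 f(2,2)=1
t=3: f(3,1)=2 f(3,3)=1
t=4: f(4,0)=2 f(4,2)=3 f(4,4)=1
t=5: f(5,1)=5 f(5,3)=4 f(5,5)=1
t=6: f(6,0)=5 f(6,2)=9 f(6,4)=5 f(6,6)=1
t=7: f(7,1)=14 f(7,3)=14 f(7,5)=6 f(7,7)=1
t=8: f(8,0)=14 f(8,2)=28 f(8,4)=20 f(8,6)=7 f(8,8)=1
t=9: f(9,1)=42 f(9,3)=48 f(9,5)=27 f(9,7)=8 f(9,9)=1
t=10: f(10,0)=42 f(10,2)=90 f(10,4)=75 f(10,6)=35 f(10,8)=9 f(10,10)=1
t=11: f(11,1)=132 f(11,3)=165 f(11,5)=110 f(11,7)=44 f(11,9)=10 f(11,11)=1
t=12: f(12,0)=132 f(12,2)=297 f(12,4)=275 f(12,6)=154 f(12,8)=54 f(12,10)=11 f(12,12)=1
t=13: f(13,1)=429 f(13,3)=572 f(13,5)=429 f(13,7)=208 f(13,9)=65 f(13,11)=12 f(13,13)=1
t=14: f(14,0)=429 f(14,2)=1001 f(14,4)=1001 f(14,6)=637 f(14,8)=273 f(14,10)=77 f(14,12)=13 f(14,14)=1
t=15: f(15,1)=1430 f(15,3)=2002 f(15,5)=1638 f(15,7)=910 f(15,9)=350 f(15,11)=90 f(15,13)=14 f(15,15)=1
t=16: f(16,0)=1430 f(16,2)=3432 f(16,4)=3640 f(16,6)=2548 f(16,8)=1260 f(16,10)=440 f(16,12)=104 f(16,14)=15 f(16,16)=1
t=17: f(17,1)=4862 f(17,3)=7072 f(17,5)=6188 f(17,7)=3808 f(17,9)=1700 f(17,11)=544 f(17,13)=119 f(17,15)=16 f(17,17)=1
t=18: f(18,0)=4862 f(18,2)=11934 f(18,4)=13260 f(18,6)=9996 f(18,8)=5508 f(18,10)=2244 f(18,12)=663 f(18,14)=135 f(18,16)=17 f(18,18)=1
t=19: f(19,1)=16796 f(19,3)=25194 f(19,5)=23256 f(19,7)=15504 f(19,9)=7752 f(19,11)=2907 f(19,13)=798 f(19,15)=152 f(19,17)=18 f(19,19)=1
t=20: f(20,0)=16796 f(20,2)=41990 f(20,4)=48450 f(20,6)=38760 f(20,8)=23256 f(20,10)=10659 f(20,12)=3705 f(20,14)=950 f(20,16)=170 f(20,18)=19 f(20,20)=1
t=21: f(21,1)=58786 f(21,3)=90440 f(21,5)=87210 f(21,7)=62016 f(21,9)=33915 f(21,11)=14364 f(21,13)=4655 f(21,15)=1120 f(21,17)=189 f(21,19)=20 f(21,21)=1
t=22: f(22,0)=58786 f(22,2)=149226 f(22,4)=177650 f(22,6)=149226 f(22,8)=95931 f(22,10)=48279 f(22,12)=19019 f(22,14)=5775 f(22,16)=1309 f(22,18)=209 f(22,20)=21 f(22,22)=1
t=23: f(23,1)=208012 f(23,3)=326876 f(23,5)=326876 f(23,7)=245157 f(23,9)=144210 f(23,11)=67298 f(23,13)=24794 f(23,15)=7084 f(23,17)=1518 f(23,19)=230 f(23,21)=22 f(23,23)=1
t=24: f(24,0)=208012 f(24,2)=534888 f(24,4)=653752 f(24,6)=572033 f(24,8)=389367 f(24,10)=211508 f(24,12)=92092 f(24,14)=31878 f(24,16)=8602 f(24,18)=1748 f(24,20)=252 f(24,22)=23 f(24,24)=1
t=25: f(25,1)=742900 f(25,3)=1188640 f(25,5)=1225785 f(25,7)=961400 f(25,9)=600875 f(25,11)=303600 f(25,13)=123970 f(25,15)=40480 f(25,17)=10350 f(25,19)=2000 f(25,21)=275 f(25,23)=24 f(25,25)=1
Σ_s f(25,s) = 5200300
P = 5200300/33554432 = 1300075/8388608

Answer: 1300075/8388608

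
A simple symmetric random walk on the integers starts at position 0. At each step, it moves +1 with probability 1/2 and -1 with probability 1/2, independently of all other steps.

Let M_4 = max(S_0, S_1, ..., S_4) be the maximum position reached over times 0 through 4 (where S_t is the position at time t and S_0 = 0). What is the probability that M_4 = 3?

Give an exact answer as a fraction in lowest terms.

Answer: 1/16

Derivation:
Let M_4 = max(S_0,...,S_4). Use the reflection principle: for j ≥ 1, #{paths with M_4 ≥ j} = #{S_4 ≥ j} + #{S_4 ≥ j+1}.
By reflection, #{M_4 ≥ 3} = #{S_4 ≥ 3} + #{S_4 ≥ 4} = 1 + 1 = 2.
#{M_4 ≥ 4} = #{S_4 ≥ 4} + #{S_4 ≥ 5} = 1 + 0 = 1.
#{M_4 = 3} = 2 - 1 = 1.
P(M_4 = 3) = 1/16 = 1/16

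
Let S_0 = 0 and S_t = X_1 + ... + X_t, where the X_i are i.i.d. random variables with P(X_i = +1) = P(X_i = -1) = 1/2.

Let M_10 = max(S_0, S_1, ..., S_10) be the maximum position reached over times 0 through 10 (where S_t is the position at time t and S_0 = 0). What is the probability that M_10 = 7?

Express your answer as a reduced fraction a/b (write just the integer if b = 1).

Let M_10 = max(S_0,...,S_10). Use the reflection principle: for j ≥ 1, #{paths with M_10 ≥ j} = #{S_10 ≥ j} + #{S_10 ≥ j+1}.
By reflection, #{M_10 ≥ 7} = #{S_10 ≥ 7} + #{S_10 ≥ 8} = 11 + 11 = 22.
#{M_10 ≥ 8} = #{S_10 ≥ 8} + #{S_10 ≥ 9} = 11 + 1 = 12.
#{M_10 = 7} = 22 - 12 = 10.
P(M_10 = 7) = 10/1024 = 5/512

Answer: 5/512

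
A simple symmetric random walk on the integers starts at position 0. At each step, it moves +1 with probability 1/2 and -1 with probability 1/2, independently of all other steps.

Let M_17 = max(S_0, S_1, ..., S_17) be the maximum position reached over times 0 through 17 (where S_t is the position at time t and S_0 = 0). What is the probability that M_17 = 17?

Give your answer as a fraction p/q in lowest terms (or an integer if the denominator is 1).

Let M_17 = max(S_0,...,S_17). Use the reflection principle: for j ≥ 1, #{paths with M_17 ≥ j} = #{S_17 ≥ j} + #{S_17 ≥ j+1}.
By reflection, #{M_17 ≥ 17} = #{S_17 ≥ 17} + #{S_17 ≥ 18} = 1 + 0 = 1.
#{M_17 ≥ 18} = #{S_17 ≥ 18} + #{S_17 ≥ 19} = 0 + 0 = 0.
#{M_17 = 17} = 1 - 0 = 1.
P(M_17 = 17) = 1/131072 = 1/131072

Answer: 1/131072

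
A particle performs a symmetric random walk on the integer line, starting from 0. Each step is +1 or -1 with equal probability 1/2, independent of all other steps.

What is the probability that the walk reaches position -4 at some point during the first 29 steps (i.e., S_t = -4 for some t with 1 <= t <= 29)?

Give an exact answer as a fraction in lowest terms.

Answer: 123012781/268435456

Derivation:
Count via complement. Let g(t,s) = #length-t paths at position s with S_1..S_t all ≠ -4.
g(t,s) = g(t-1,s-1) + g(t-1,s+1) for s ≠ -4; g(t,-4) = 0.
t=0: g(0,0)=1
t=1: g(1,-1)=1 g(1,1)=1
t=2: g(2,-2)=1 g(2,0)=2 g(2,2)=1
t=3: g(3,-3)=1 g(3,-1)=3 g(3,1)=3 g(3,3)=1
t=4: g(4,-2)=4 g(4,0)=6 g(4,2)=4 g(4,4)=1
t=5: g(5,-3)=4 g(5,-1)=10 g(5,1)=10 g(5,3)=5 g(5,5)=1
t=6: g(6,-2)=14 g(6,0)=20 g(6,2)=15 g(6,4)=6 g(6,6)=1
t=7: g(7,-3)=14 g(7,-1)=34 g(7,1)=35 g(7,3)=21 g(7,5)=7 g(7,7)=1
t=8: g(8,-2)=48 g(8,0)=69 g(8,2)=56 g(8,4)=28 g(8,6)=8 g(8,8)=1
t=9: g(9,-3)=48 g(9,-1)=117 g(9,1)=125 g(9,3)=84 g(9,5)=36 g(9,7)=9 g(9,9)=1
t=10: g(10,-2)=165 g(10,0)=242 g(10,2)=209 g(10,4)=120 g(10,6)=45 g(10,8)=10 g(10,10)=1
t=11: g(11,-3)=165 g(11,-1)=407 g(11,1)=451 g(11,3)=329 g(11,5)=165 g(11,7)=55 g(11,9)=11 g(11,11)=1
t=12: g(12,-2)=572 g(12,0)=858 g(12,2)=780 g(12,4)=494 g(12,6)=220 g(12,8)=66 g(12,10)=12 g(12,12)=1
t=13: g(13,-3)=572 g(13,-1)=1430 g(13,1)=1638 g(13,3)=1274 g(13,5)=714 g(13,7)=286 g(13,9)=78 g(13,11)=13 g(13,13)=1
t=14: g(14,-2)=2002 g(14,0)=3068 g(14,2)=2912 g(14,4)=1988 g(14,6)=1000 g(14,8)=364 g(14,10)=91 g(14,12)=14 g(14,14)=1
t=15: g(15,-3)=2002 g(15,-1)=5070 g(15,1)=5980 g(15,3)=4900 g(15,5)=2988 g(15,7)=1364 g(15,9)=455 g(15,11)=105 g(15,13)=15 g(15,15)=1
t=16: g(16,-2)=7072 g(16,0)=11050 g(16,2)=10880 g(16,4)=7888 g(16,6)=4352 g(16,8)=1819 g(16,10)=560 g(16,12)=120 g(16,14)=16 g(16,16)=1
t=17: g(17,-3)=7072 g(17,-1)=18122 g(17,1)=21930 g(17,3)=18768 g(17,5)=12240 g(17,7)=6171 g(17,9)=2379 g(17,11)=680 g(17,13)=136 g(17,15)=17 g(17,17)=1
t=18: g(18,-2)=25194 g(18,0)=40052 g(18,2)=40698 g(18,4)=31008 g(18,6)=18411 g(18,8)=8550 g(18,10)=3059 g(18,12)=816 g(18,14)=153 g(18,16)=18 g(18,18)=1
t=19: g(19,-3)=25194 g(19,-1)=65246 g(19,1)=80750 g(19,3)=71706 g(19,5)=49419 g(19,7)=26961 g(19,9)=11609 g(19,11)=3875 g(19,13)=969 g(19,15)=171 g(19,17)=19 g(19,19)=1
t=20: g(20,-2)=90440 g(20,0)=145996 g(20,2)=152456 g(20,4)=121125 g(20,6)=76380 g(20,8)=38570 g(20,10)=15484 g(20,12)=4844 g(20,14)=1140 g(20,16)=190 g(20,18)=20 g(20,20)=1
t=21: g(21,-3)=90440 g(21,-1)=236436 g(21,1)=298452 g(21,3)=273581 g(21,5)=197505 g(21,7)=114950 g(21,9)=54054 g(21,11)=20328 g(21,13)=5984 g(21,15)=1330 g(21,17)=210 g(21,19)=21 g(21,21)=1
t=22: g(22,-2)=326876 g(22,0)=534888 g(22,2)=572033 g(22,4)=471086 g(22,6)=312455 g(22,8)=169004 g(22,10)=74382 g(22,12)=26312 g(22,14)=7314 g(22,16)=1540 g(22,18)=231 g(22,20)=22 g(22,22)=1
t=23: g(23,-3)=326876 g(23,-1)=861764 g(23,1)=1106921 g(23,3)=1043119 g(23,5)=783541 g(23,7)=481459 g(23,9)=243386 g(23,11)=100694 g(23,13)=33626 g(23,15)=8854 g(23,17)=1771 g(23,19)=253 g(23,21)=23 g(23,23)=1
t=24: g(24,-2)=1188640 g(24,0)=1968685 g(24,2)=2150040 g(24,4)=1826660 g(24,6)=1265000 g(24,8)=724845 g(24,10)=344080 g(24,12)=134320 g(24,14)=42480 g(24,16)=10625 g(24,18)=2024 g(24,20)=276 g(24,22)=24 g(24,24)=1
t=25: g(25,-3)=1188640 g(25,-1)=3157325 g(25,1)=4118725 g(25,3)=3976700 g(25,5)=3091660 g(25,7)=1989845 g(25,9)=1068925 g(25,11)=478400 g(25,13)=176800 g(25,15)=53105 g(25,17)=12649 g(25,19)=2300 g(25,21)=300 g(25,23)=25 g(25,25)=1
t=26: g(26,-2)=4345965 g(26,0)=7276050 g(26,2)=8095425 g(26,4)=7068360 g(26,6)=5081505 g(26,8)=3058770 g(26,10)=1547325 g(26,12)=655200 g(26,14)=229905 g(26,16)=65754 g(26,18)=14949 g(26,20)=2600 g(26,22)=325 g(26,24)=26 g(26,26)=1
t=27: g(27,-3)=4345965 g(27,-1)=11622015 g(27,1)=15371475 g(27,3)=15163785 g(27,5)=12149865 g(27,7)=8140275 g(27,9)=4606095 g(27,11)=2202525 g(27,13)=885105 g(27,15)=295659 g(27,17)=80703 g(27,19)=17549 g(27,21)=2925 g(27,23)=351 g(27,25)=27 g(27,27)=1
t=28: g(28,-2)=15967980 g(28,0)=26993490 g(28,2)=30535260 g(28,4)=27313650 g(28,6)=20290140 g(28,8)=12746370 g(28,10)=6808620 g(28,12)=3087630 g(28,14)=1180764 g(28,16)=376362 g(28,18)=98252 g(28,20)=20474 g(28,22)=3276 g(28,24)=378 g(28,26)=28 g(28,28)=1
t=29: g(29,-3)=15967980 g(29,-1)=42961470 g(29,1)=57528750 g(29,3)=57848910 g(29,5)=47603790 g(29,7)=33036510 g(29,9)=19554990 g(29,11)=9896250 g(29,13)=4268394 g(29,15)=1557126 g(29,17)=474614 g(29,19)=118726 g(29,21)=23750 g(29,23)=3654 g(29,25)=406 g(29,27)=29 g(29,29)=1
Paths never hitting -4: Σ_s g(29,s) = 290845350
Paths hitting -4: 2^29 - 290845350 = 246025562
P = 246025562/536870912 = 123012781/268435456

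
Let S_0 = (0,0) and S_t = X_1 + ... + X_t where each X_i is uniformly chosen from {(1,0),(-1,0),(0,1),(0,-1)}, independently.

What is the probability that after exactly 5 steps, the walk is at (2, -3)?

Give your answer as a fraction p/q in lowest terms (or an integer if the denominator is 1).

Let h be the number of horizontal steps (so 5-h are vertical). To end at (2,-3) need (h+2)/2 right-steps and ((5-h)-3)/2 up-steps.
Sum over h with 2 ≤ h ≤ 2, h ≡ 0 (mod 2), 5-h ≡ 1 (mod 2):
h=2: C(5,2)·C(2,2)·C(3,0) = 10·1·1 = 10
Total favorable: 10
Total paths: 4^5 = 1024
P = 10/1024 = 5/512

Answer: 5/512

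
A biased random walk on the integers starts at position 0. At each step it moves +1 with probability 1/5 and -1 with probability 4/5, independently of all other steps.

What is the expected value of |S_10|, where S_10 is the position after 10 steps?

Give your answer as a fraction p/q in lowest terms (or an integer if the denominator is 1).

S_10 takes values m ≡ 0 (mod 2) with |m| ≤ 10; P(S_10=m) = C(10,(10+m)/2) · (1/5)^((10+m)/2) · (4/5)^((10-m)/2).
Distribution: P(S=-10)=1048576/9765625, P(S=-8)=524288/1953125, P(S=-6)=589824/1953125, P(S=-4)=393216/1953125, P(S=-2)=172032/1953125, P(S=0)=258048/9765625, P(S=2)=10752/1953125, P(S=4)=1536/1953125, P(S=6)=144/1953125, P(S=8)=8/1953125, P(S=10)=1/9765625
E[|S_10|] = Σ_m |m|·P(S_10=m) = 11775906/1953125

Answer: 11775906/1953125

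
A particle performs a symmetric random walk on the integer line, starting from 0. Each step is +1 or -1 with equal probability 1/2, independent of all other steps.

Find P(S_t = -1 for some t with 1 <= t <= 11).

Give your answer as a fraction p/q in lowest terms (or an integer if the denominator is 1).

Answer: 793/1024

Derivation:
Count via complement. Let g(t,s) = #length-t paths at position s with S_1..S_t all ≠ -1.
g(t,s) = g(t-1,s-1) + g(t-1,s+1) for s ≠ -1; g(t,-1) = 0.
t=0: g(0,0)=1
t=1: g(1,1)=1
t=2: g(2,0)=1 g(2,2)=1
t=3: g(3,1)=2 g(3,3)=1
t=4: g(4,0)=2 g(4,2)=3 g(4,4)=1
t=5: g(5,1)=5 g(5,3)=4 g(5,5)=1
t=6: g(6,0)=5 g(6,2)=9 g(6,4)=5 g(6,6)=1
t=7: g(7,1)=14 g(7,3)=14 g(7,5)=6 g(7,7)=1
t=8: g(8,0)=14 g(8,2)=28 g(8,4)=20 g(8,6)=7 g(8,8)=1
t=9: g(9,1)=42 g(9,3)=48 g(9,5)=27 g(9,7)=8 g(9,9)=1
t=10: g(10,0)=42 g(10,2)=90 g(10,4)=75 g(10,6)=35 g(10,8)=9 g(10,10)=1
t=11: g(11,1)=132 g(11,3)=165 g(11,5)=110 g(11,7)=44 g(11,9)=10 g(11,11)=1
Paths never hitting -1: Σ_s g(11,s) = 462
Paths hitting -1: 2^11 - 462 = 1586
P = 1586/2048 = 793/1024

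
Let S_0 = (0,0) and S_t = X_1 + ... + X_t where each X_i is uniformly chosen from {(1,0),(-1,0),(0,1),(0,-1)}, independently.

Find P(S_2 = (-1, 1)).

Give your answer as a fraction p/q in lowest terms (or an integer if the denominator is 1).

Let h be the number of horizontal steps (so 2-h are vertical). To end at (-1,1) need (h-1)/2 right-steps and ((2-h)+1)/2 up-steps.
Sum over h with 1 ≤ h ≤ 1, h ≡ 1 (mod 2), 2-h ≡ 1 (mod 2):
h=1: C(2,1)·C(1,0)·C(1,1) = 2·1·1 = 2
Total favorable: 2
Total paths: 4^2 = 16
P = 2/16 = 1/8

Answer: 1/8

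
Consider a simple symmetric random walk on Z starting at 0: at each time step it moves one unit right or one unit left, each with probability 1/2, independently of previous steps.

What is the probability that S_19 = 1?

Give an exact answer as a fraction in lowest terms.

Answer: 46189/262144

Derivation:
To reach position 1 after 19 steps: need 10 steps of +1 and 9 of -1.
Favorable paths: C(19,10) = 92378
Total paths: 2^19 = 524288
P = 92378/524288 = 46189/262144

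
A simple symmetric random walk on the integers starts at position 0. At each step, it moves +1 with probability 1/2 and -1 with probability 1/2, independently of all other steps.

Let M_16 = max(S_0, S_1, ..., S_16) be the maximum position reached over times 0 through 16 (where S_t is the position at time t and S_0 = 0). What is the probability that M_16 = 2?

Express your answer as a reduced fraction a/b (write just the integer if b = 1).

Answer: 715/4096

Derivation:
Let M_16 = max(S_0,...,S_16). Use the reflection principle: for j ≥ 1, #{paths with M_16 ≥ j} = #{S_16 ≥ j} + #{S_16 ≥ j+1}.
By reflection, #{M_16 ≥ 2} = #{S_16 ≥ 2} + #{S_16 ≥ 3} = 26333 + 14893 = 41226.
#{M_16 ≥ 3} = #{S_16 ≥ 3} + #{S_16 ≥ 4} = 14893 + 14893 = 29786.
#{M_16 = 2} = 41226 - 29786 = 11440.
P(M_16 = 2) = 11440/65536 = 715/4096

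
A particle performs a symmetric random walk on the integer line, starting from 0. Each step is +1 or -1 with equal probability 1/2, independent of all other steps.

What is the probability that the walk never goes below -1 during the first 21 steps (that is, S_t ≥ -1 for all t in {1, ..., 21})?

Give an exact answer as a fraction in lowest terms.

Let f(t,s) = #length-t paths at position s with S_1..S_t all ≥ -1.
f(t,s) = f(t-1,s-1) + f(t-1,s+1) for s ≥ -1; f(t,s) = 0 for s < -1.
t=0: f(0,0)=1
t=1: f(1,-1)=1 f(1,1)=1
t=2: f(2,0)=2 f(2,2)=1
t=3: f(3,-1)=2 f(3,1)=3 f(3,3)=1
t=4: f(4,0)=5 f(4,2)=4 f(4,4)=1
t=5: f(5,-1)=5 f(5,1)=9 f(5,3)=5 f(5,5)=1
t=6: f(6,0)=14 f(6,2)=14 f(6,4)=6 f(6,6)=1
t=7: f(7,-1)=14 f(7,1)=28 f(7,3)=20 f(7,5)=7 f(7,7)=1
t=8: f(8,0)=42 f(8,2)=48 f(8,4)=27 f(8,6)=8 f(8,8)=1
t=9: f(9,-1)=42 f(9,1)=90 f(9,3)=75 f(9,5)=35 f(9,7)=9 f(9,9)=1
t=10: f(10,0)=132 f(10,2)=165 f(10,4)=110 f(10,6)=44 f(10,8)=10 f(10,10)=1
t=11: f(11,-1)=132 f(11,1)=297 f(11,3)=275 f(11,5)=154 f(11,7)=54 f(11,9)=11 f(11,11)=1
t=12: f(12,0)=429 f(12,2)=572 f(12,4)=429 f(12,6)=208 f(12,8)=65 f(12,10)=12 f(12,12)=1
t=13: f(13,-1)=429 f(13,1)=1001 f(13,3)=1001 f(13,5)=637 f(13,7)=273 f(13,9)=77 f(13,11)=13 f(13,13)=1
t=14: f(14,0)=1430 f(14,2)=2002 f(14,4)=1638 f(14,6)=910 f(14,8)=350 f(14,10)=90 f(14,12)=14 f(14,14)=1
t=15: f(15,-1)=1430 f(15,1)=3432 f(15,3)=3640 f(15,5)=2548 f(15,7)=1260 f(15,9)=440 f(15,11)=104 f(15,13)=15 f(15,15)=1
t=16: f(16,0)=4862 f(16,2)=7072 f(16,4)=6188 f(16,6)=3808 f(16,8)=1700 f(16,10)=544 f(16,12)=119 f(16,14)=16 f(16,16)=1
t=17: f(17,-1)=4862 f(17,1)=11934 f(17,3)=13260 f(17,5)=9996 f(17,7)=5508 f(17,9)=2244 f(17,11)=663 f(17,13)=135 f(17,15)=17 f(17,17)=1
t=18: f(18,0)=16796 f(18,2)=25194 f(18,4)=23256 f(18,6)=15504 f(18,8)=7752 f(18,10)=2907 f(18,12)=798 f(18,14)=152 f(18,16)=18 f(18,18)=1
t=19: f(19,-1)=16796 f(19,1)=41990 f(19,3)=48450 f(19,5)=38760 f(19,7)=23256 f(19,9)=10659 f(19,11)=3705 f(19,13)=950 f(19,15)=170 f(19,17)=19 f(19,19)=1
t=20: f(20,0)=58786 f(20,2)=90440 f(20,4)=87210 f(20,6)=62016 f(20,8)=33915 f(20,10)=14364 f(20,12)=4655 f(20,14)=1120 f(20,16)=189 f(20,18)=20 f(20,20)=1
t=21: f(21,-1)=58786 f(21,1)=149226 f(21,3)=177650 f(21,5)=149226 f(21,7)=95931 f(21,9)=48279 f(21,11)=19019 f(21,13)=5775 f(21,15)=1309 f(21,17)=209 f(21,19)=21 f(21,21)=1
Σ_s f(21,s) = 705432
P = 705432/2097152 = 88179/262144

Answer: 88179/262144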